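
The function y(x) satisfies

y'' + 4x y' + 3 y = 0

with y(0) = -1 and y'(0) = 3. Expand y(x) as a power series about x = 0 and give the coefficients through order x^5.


Ansatz: y(x) = sum_{n>=0} a_n x^n, so y'(x) = sum_{n>=1} n a_n x^(n-1) and y''(x) = sum_{n>=2} n(n-1) a_n x^(n-2).
Substitute into P(x) y'' + Q(x) y' + R(x) y = 0 with P(x) = 1, Q(x) = 4x, R(x) = 3, and match powers of x.
Initial conditions: a_0 = -1, a_1 = 3.
Setting the coefficient of each power of x to zero and solving order by order (substituting the coefficients already found):
  x^0: 2 a_2 + 3 a_0 = 0  ->  2 a_2 = -3 a_0 = 3  ->  a_2 = 3/2
  x^1: 6 a_3 + 7 a_1 = 0  ->  6 a_3 = -7 a_1 = -21  ->  a_3 = -7/2
  x^2: 12 a_4 + 11 a_2 = 0  ->  12 a_4 = -11 a_2 = -33/2  ->  a_4 = -11/8
  x^3: 20 a_5 + 15 a_3 = 0  ->  20 a_5 = -15 a_3 = 105/2  ->  a_5 = 21/8
Truncated series: y(x) = -1 + 3 x + (3/2) x^2 - (7/2) x^3 - (11/8) x^4 + (21/8) x^5 + O(x^6).

a_0 = -1; a_1 = 3; a_2 = 3/2; a_3 = -7/2; a_4 = -11/8; a_5 = 21/8


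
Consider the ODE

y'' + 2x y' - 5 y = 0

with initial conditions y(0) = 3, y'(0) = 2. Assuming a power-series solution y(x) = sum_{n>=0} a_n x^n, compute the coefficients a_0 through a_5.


Ansatz: y(x) = sum_{n>=0} a_n x^n, so y'(x) = sum_{n>=1} n a_n x^(n-1) and y''(x) = sum_{n>=2} n(n-1) a_n x^(n-2).
Substitute into P(x) y'' + Q(x) y' + R(x) y = 0 with P(x) = 1, Q(x) = 2x, R(x) = -5, and match powers of x.
Initial conditions: a_0 = 3, a_1 = 2.
Setting the coefficient of each power of x to zero and solving order by order (substituting the coefficients already found):
  x^0: 2 a_2 - 5 a_0 = 0  ->  2 a_2 = 5 a_0 = 15  ->  a_2 = 15/2
  x^1: 6 a_3 - 3 a_1 = 0  ->  6 a_3 = 3 a_1 = 6  ->  a_3 = 1
  x^2: 12 a_4 - a_2 = 0  ->  12 a_4 = a_2 = 15/2  ->  a_4 = 5/8
  x^3: 20 a_5 + a_3 = 0  ->  20 a_5 = -a_3 = -1  ->  a_5 = -1/20
Truncated series: y(x) = 3 + 2 x + (15/2) x^2 + x^3 + (5/8) x^4 - (1/20) x^5 + O(x^6).

a_0 = 3; a_1 = 2; a_2 = 15/2; a_3 = 1; a_4 = 5/8; a_5 = -1/20


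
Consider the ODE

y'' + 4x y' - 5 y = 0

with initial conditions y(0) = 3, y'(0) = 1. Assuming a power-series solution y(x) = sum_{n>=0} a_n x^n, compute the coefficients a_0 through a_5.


Ansatz: y(x) = sum_{n>=0} a_n x^n, so y'(x) = sum_{n>=1} n a_n x^(n-1) and y''(x) = sum_{n>=2} n(n-1) a_n x^(n-2).
Substitute into P(x) y'' + Q(x) y' + R(x) y = 0 with P(x) = 1, Q(x) = 4x, R(x) = -5, and match powers of x.
Initial conditions: a_0 = 3, a_1 = 1.
Setting the coefficient of each power of x to zero and solving order by order (substituting the coefficients already found):
  x^0: 2 a_2 - 5 a_0 = 0  ->  2 a_2 = 5 a_0 = 15  ->  a_2 = 15/2
  x^1: 6 a_3 - a_1 = 0  ->  6 a_3 = a_1 = 1  ->  a_3 = 1/6
  x^2: 12 a_4 + 3 a_2 = 0  ->  12 a_4 = -3 a_2 = -45/2  ->  a_4 = -15/8
  x^3: 20 a_5 + 7 a_3 = 0  ->  20 a_5 = -7 a_3 = -7/6  ->  a_5 = -7/120
Truncated series: y(x) = 3 + x + (15/2) x^2 + (1/6) x^3 - (15/8) x^4 - (7/120) x^5 + O(x^6).

a_0 = 3; a_1 = 1; a_2 = 15/2; a_3 = 1/6; a_4 = -15/8; a_5 = -7/120


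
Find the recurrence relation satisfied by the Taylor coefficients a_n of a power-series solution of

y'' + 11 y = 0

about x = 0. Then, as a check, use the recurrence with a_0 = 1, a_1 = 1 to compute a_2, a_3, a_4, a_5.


Substitute y = sum_n a_n x^n into y'' + (const) y = 0.
y''(x) = sum_{n>=0} (n+2)(n+1) a_{n+2} x^n.
The ODE becomes sum_n [(n+2)(n+1) a_{n+2} + 11 a_n] x^n = 0.
Setting each coefficient to zero gives the recurrence:
  (n+2)(n+1) a_{n+2} + 11 a_n = 0,
  a_{n+2} = -11 / ((n+1)(n+2)) a_n.

Check with a_0 = 1, a_1 = 1 (apply the recurrence for n = 0, 1, 2, 3): a_0 = 1, a_1 = 1, a_2 = -11/2, a_3 = -11/6, a_4 = 121/24, a_5 = 121/120.

a_{n+2} = -11/((n+1)(n+2)) * a_n; check: a_0 = 1, a_1 = 1, a_2 = -11/2, a_3 = -11/6, a_4 = 121/24, a_5 = 121/120


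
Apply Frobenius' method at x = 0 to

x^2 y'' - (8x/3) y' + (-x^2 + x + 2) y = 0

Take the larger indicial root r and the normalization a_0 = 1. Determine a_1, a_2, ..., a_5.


Write in Frobenius form y'' + (p(x)/x) y' + (q(x)/x^2) y = 0:
  p(x) = -8/3,  q(x) = -x^2 + x + 2.
Indicial equation: r(r-1) + (-8/3) r + (2) = 0 -> roots r_1 = 3, r_2 = 2/3.
Take r = r_1 = 3. Let y(x) = x^r sum_{n>=0} a_n x^n with a_0 = 1.
Substitute y = x^r sum a_n x^n and match x^{r+n}. The recurrence is
  D(n) a_n + 1 a_{n-1} - 1 a_{n-2} = 0,  where D(n) = (r+n)(r+n-1) + (-8/3)(r+n) + (2).
  a_n = [-1 a_{n-1} + 1 a_{n-2}] / D(n).
Since the indicial polynomial factors as (r - r_1)(r - r_2), D(n) = (r_1 + n - r_1)(r_1 + n - r_2) = n(n + 7/3).
Evaluating step by step (a_0 = 1):
  n = 1: D(1) = 1(1 + 7/3) = 10/3; numerator = -1(1) = -1; a_1 = (-1)/(10/3) = -3/10
  n = 2: D(2) = 2(2 + 7/3) = 26/3; numerator = -1(-3/10) + 1(1) = 13/10; a_2 = (13/10)/(26/3) = 3/20
  n = 3: D(3) = 3(3 + 7/3) = 16; numerator = -1(3/20) + 1(-3/10) = -9/20; a_3 = (-9/20)/(16) = -9/320
  n = 4: D(4) = 4(4 + 7/3) = 76/3; numerator = -1(-9/320) + 1(3/20) = 57/320; a_4 = (57/320)/(76/3) = 9/1280
  n = 5: D(5) = 5(5 + 7/3) = 110/3; numerator = -1(9/1280) + 1(-9/320) = -9/256; a_5 = (-9/256)/(110/3) = -27/28160

r = 3; a_0 = 1; a_1 = -3/10; a_2 = 3/20; a_3 = -9/320; a_4 = 9/1280; a_5 = -27/28160


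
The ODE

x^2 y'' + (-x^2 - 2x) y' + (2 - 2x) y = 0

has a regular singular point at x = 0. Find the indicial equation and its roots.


Divide by x^2 to reach normal form y'' + P_1(x) y' + P_2(x) y = 0 with P_1(x) = -1 - 2/x and P_2(x) = -2/x + 2/x^2.
x = 0 is a singular point because the y'-coefficient -1 - 2/x has a pole at x = 0 and the y-coefficient -2/x + 2/x^2 has a pole at x = 0.
It is a regular singular point because x P_1(x) = p(x) = -x - 2 and x^2 P_2(x) = q(x) = 2 - 2x are polynomials, hence analytic at x = 0.
p(0) = -2,  q(0) = 2.
Indicial equation: r(r-1) + p(0) r + q(0) = 0, i.e. r^2 + (p(0) - 1) r + q(0) = 0, i.e. r^2 - 3 r + 2 = 0.
Discriminant: (-3)^2 - 4(2) = 1, so r = (3 ± 1)/2.
Solving: r_1 = 2, r_2 = 1.

indicial: r^2 - 3 r + 2 = 0; roots r_1 = 2, r_2 = 1


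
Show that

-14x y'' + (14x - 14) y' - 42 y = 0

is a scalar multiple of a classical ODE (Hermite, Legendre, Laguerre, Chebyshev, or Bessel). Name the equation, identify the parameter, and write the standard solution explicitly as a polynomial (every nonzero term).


All three coefficients share the factor -14; dividing through by -14 gives  x y'' + (1 - x) y' + 3 y = 0.
This matches the Laguerre equation x y'' + (1 - x) y' + n y = 0 with n = 3; the polynomial solution is L_3(x).
With y = sum_k a_k x^k, matching x^k gives (k+1)k a_{k+1} + (k+1) a_{k+1} - k a_k + n a_k = 0, i.e. (k+1)^2 a_{k+1} = (k - n) a_k = (k - 3) a_k. The right side vanishes at k = 3, so the series terminates at degree 3.
Standard normalization L_n(0) = 1 gives a_0 = 1. Work upward with a_{k+1} = (k - 3) a_k / (k+1)^2:
  a_1 = (0 - 3)(1) / 1^2 = -3/1 = -3
  a_2 = (1 - 3)(-3) / 2^2 = 6/4 = 3/2
  a_3 = (2 - 3)(3/2) / 3^2 = (-3/2)/9 = -1/6
Hence L_3(x) = -x^3/6 + 3 x^2/2 - 3 x + 1.

L_3(x); series = -x^3/6 + 3 x^2/2 - 3 x + 1


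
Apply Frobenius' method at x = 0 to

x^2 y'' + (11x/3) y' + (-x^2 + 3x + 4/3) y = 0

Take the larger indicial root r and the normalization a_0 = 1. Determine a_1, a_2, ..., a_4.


Write in Frobenius form y'' + (p(x)/x) y' + (q(x)/x^2) y = 0:
  p(x) = 11/3,  q(x) = -x^2 + 3x + 4/3.
Indicial equation: r(r-1) + (11/3) r + (4/3) = 0 -> roots r_1 = -2/3, r_2 = -2.
Take r = r_1 = -2/3. Let y(x) = x^r sum_{n>=0} a_n x^n with a_0 = 1.
Substitute y = x^r sum a_n x^n and match x^{r+n}. The recurrence is
  D(n) a_n + 3 a_{n-1} - 1 a_{n-2} = 0,  where D(n) = (r+n)(r+n-1) + (11/3)(r+n) + (4/3).
  a_n = [-3 a_{n-1} + 1 a_{n-2}] / D(n).
Since the indicial polynomial factors as (r - r_1)(r - r_2), D(n) = (r_1 + n - r_1)(r_1 + n - r_2) = n(n + 4/3).
Evaluating step by step (a_0 = 1):
  n = 1: D(1) = 1(1 + 4/3) = 7/3; numerator = -3(1) = -3; a_1 = (-3)/(7/3) = -9/7
  n = 2: D(2) = 2(2 + 4/3) = 20/3; numerator = -3(-9/7) + 1(1) = 34/7; a_2 = (34/7)/(20/3) = 51/70
  n = 3: D(3) = 3(3 + 4/3) = 13; numerator = -3(51/70) + 1(-9/7) = -243/70; a_3 = (-243/70)/(13) = -243/910
  n = 4: D(4) = 4(4 + 4/3) = 64/3; numerator = -3(-243/910) + 1(51/70) = 696/455; a_4 = (696/455)/(64/3) = 261/3640

r = -2/3; a_0 = 1; a_1 = -9/7; a_2 = 51/70; a_3 = -243/910; a_4 = 261/3640


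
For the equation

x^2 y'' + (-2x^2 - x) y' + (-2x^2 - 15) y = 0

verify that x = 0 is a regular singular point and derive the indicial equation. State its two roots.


Divide by x^2 to reach normal form y'' + P_1(x) y' + P_2(x) y = 0 with P_1(x) = -2 - 1/x and P_2(x) = -2 - 15/x^2.
x = 0 is a singular point because the y'-coefficient -2 - 1/x has a pole at x = 0 and the y-coefficient -2 - 15/x^2 has a pole at x = 0.
It is a regular singular point because x P_1(x) = p(x) = -2x - 1 and x^2 P_2(x) = q(x) = -2x^2 - 15 are polynomials, hence analytic at x = 0.
p(0) = -1,  q(0) = -15.
Indicial equation: r(r-1) + p(0) r + q(0) = 0, i.e. r^2 + (p(0) - 1) r + q(0) = 0, i.e. r^2 - 2 r - 15 = 0.
Discriminant: (-2)^2 - 4(-15) = 64, so r = (2 ± 8)/2.
Solving: r_1 = 5, r_2 = -3.

indicial: r^2 - 2 r - 15 = 0; roots r_1 = 5, r_2 = -3


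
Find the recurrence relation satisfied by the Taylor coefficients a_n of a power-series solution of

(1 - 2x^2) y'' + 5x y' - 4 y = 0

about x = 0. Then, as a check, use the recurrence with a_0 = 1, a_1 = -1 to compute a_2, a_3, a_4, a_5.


Substitute y = sum_n a_n x^n.
(1 - 2 x^2) y'' contributes (n+2)(n+1) a_{n+2} - 2 n(n-1) a_n at x^n.
5 x y'(x) contributes 5 n a_n at x^n.
-4 y(x) contributes -4 a_n at x^n.
Matching x^n: (n+2)(n+1) a_{n+2} + (-2 n(n-1) + 5 n - 4) a_n = 0.
Thus a_{n+2} = (2 n(n-1) - 5 n + 4) / ((n+1)(n+2)) * a_n.

Check with a_0 = 1, a_1 = -1 (apply the recurrence for n = 0, 1, 2, 3): a_0 = 1, a_1 = -1, a_2 = 2, a_3 = 1/6, a_4 = -1/3, a_5 = 1/120.

a_(n+2) = (2 n(n-1) - 5 n + 4) / ((n+1)(n+2)) * a_n; check: a_0 = 1, a_1 = -1, a_2 = 2, a_3 = 1/6, a_4 = -1/3, a_5 = 1/120


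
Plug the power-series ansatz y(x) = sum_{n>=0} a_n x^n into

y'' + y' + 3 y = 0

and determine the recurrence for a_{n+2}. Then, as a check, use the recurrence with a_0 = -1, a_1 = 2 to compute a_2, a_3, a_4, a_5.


Substitute y = sum_n a_n x^n.
y''(x) has coefficient (n+2)(n+1) a_{n+2} at x^n;
y'(x) has coefficient (n+1) a_{n+1} at x^n;
3 y(x) has coefficient 3 a_n at x^n.
Matching x^n: (n+2)(n+1) a_{n+2} + (n+1) a_{n+1} + 3 a_n = 0.
Thus a_{n+2} = [-(n+1) a_{n+1} - 3 a_n] / ((n+1)(n+2)).

Check with a_0 = -1, a_1 = 2 (apply the recurrence for n = 0, 1, 2, 3): a_0 = -1, a_1 = 2, a_2 = 1/2, a_3 = -7/6, a_4 = 1/6, a_5 = 17/120.

a_(n+2) = [-(n+1) a_(n+1) - 3 a_n] / ((n+1)(n+2)); check: a_0 = -1, a_1 = 2, a_2 = 1/2, a_3 = -7/6, a_4 = 1/6, a_5 = 17/120


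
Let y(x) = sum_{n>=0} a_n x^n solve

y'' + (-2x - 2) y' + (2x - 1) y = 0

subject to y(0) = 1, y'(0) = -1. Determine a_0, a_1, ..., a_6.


Ansatz: y(x) = sum_{n>=0} a_n x^n, so y'(x) = sum_{n>=1} n a_n x^(n-1) and y''(x) = sum_{n>=2} n(n-1) a_n x^(n-2).
Substitute into P(x) y'' + Q(x) y' + R(x) y = 0 with P(x) = 1, Q(x) = -2x - 2, R(x) = 2x - 1, and match powers of x.
Initial conditions: a_0 = 1, a_1 = -1.
Setting the coefficient of each power of x to zero and solving order by order (substituting the coefficients already found):
  x^0: 2 a_2 - 2 a_1 - a_0 = 0  ->  2 a_2 = 2 a_1 + a_0 = -1  ->  a_2 = -1/2
  x^1: 6 a_3 - 4 a_2 - 3 a_1 + 2 a_0 = 0  ->  6 a_3 = 4 a_2 + 3 a_1 - 2 a_0 = -7  ->  a_3 = -7/6
  x^2: 12 a_4 - 6 a_3 - 5 a_2 + 2 a_1 = 0  ->  12 a_4 = 6 a_3 + 5 a_2 - 2 a_1 = -15/2  ->  a_4 = -5/8
  x^3: 20 a_5 - 8 a_4 - 7 a_3 + 2 a_2 = 0  ->  20 a_5 = 8 a_4 + 7 a_3 - 2 a_2 = -73/6  ->  a_5 = -73/120
  x^4: 30 a_6 - 10 a_5 - 9 a_4 + 2 a_3 = 0  ->  30 a_6 = 10 a_5 + 9 a_4 - 2 a_3 = -75/8  ->  a_6 = -5/16
Truncated series: y(x) = 1 - x - (1/2) x^2 - (7/6) x^3 - (5/8) x^4 - (73/120) x^5 - (5/16) x^6 + O(x^7).

a_0 = 1; a_1 = -1; a_2 = -1/2; a_3 = -7/6; a_4 = -5/8; a_5 = -73/120; a_6 = -5/16


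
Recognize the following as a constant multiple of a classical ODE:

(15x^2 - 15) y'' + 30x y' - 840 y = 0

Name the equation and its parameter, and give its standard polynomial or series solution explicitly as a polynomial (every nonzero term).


All three coefficients share the factor -15; dividing through by -15 gives  (1 - x^2) y'' - 2x y' + 56 y = 0.
This matches the Legendre equation (1 - x^2) y'' - 2x y' + n(n+1) y = 0 (note the -2x y' term) with n(n+1) = 56, so n = 7; the polynomial solution is P_7(x).
With y = sum_k a_k x^k, matching x^k gives (k+2)(k+1) a_{k+2} = [k(k+1) - n(n+1)] a_k = (k - 7)(k + 8) a_k. The right side vanishes at k = 7, so the series with the parity of 7 terminates at degree 7.
Standard normalization (P_n(1) = 1): leading coefficient (2n)!/(2^n (n!)^2) = 87178291200/(128*25401600) = 429/16, so a_7 = 429/16. Work downward with a_k = (k+1)(k+2) a_{k+2} / ((k - 7)(k + 8)):
  a_5 = (6)(7)(429/16) / ((5 - 7)(5 + 8)) = (9009/8)/(-26) = -693/16
  a_3 = (4)(5)(-693/16) / ((3 - 7)(3 + 8)) = (-3465/4)/(-44) = 315/16
  a_1 = (2)(3)(315/16) / ((1 - 7)(1 + 8)) = (945/8)/(-54) = -35/16
Hence P_7(x) = 429 x^7/16 - 693 x^5/16 + 315 x^3/16 - 35 x/16.

P_7(x); series = 429 x^7/16 - 693 x^5/16 + 315 x^3/16 - 35 x/16


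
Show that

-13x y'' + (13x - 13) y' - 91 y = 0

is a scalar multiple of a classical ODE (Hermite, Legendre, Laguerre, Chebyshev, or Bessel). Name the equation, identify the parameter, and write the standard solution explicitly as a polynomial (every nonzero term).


All three coefficients share the factor -13; dividing through by -13 gives  x y'' + (1 - x) y' + 7 y = 0.
This matches the Laguerre equation x y'' + (1 - x) y' + n y = 0 with n = 7; the polynomial solution is L_7(x).
With y = sum_k a_k x^k, matching x^k gives (k+1)k a_{k+1} + (k+1) a_{k+1} - k a_k + n a_k = 0, i.e. (k+1)^2 a_{k+1} = (k - n) a_k = (k - 7) a_k. The right side vanishes at k = 7, so the series terminates at degree 7.
Standard normalization L_n(0) = 1 gives a_0 = 1. Work upward with a_{k+1} = (k - 7) a_k / (k+1)^2:
  a_1 = (0 - 7)(1) / 1^2 = -7/1 = -7
  a_2 = (1 - 7)(-7) / 2^2 = 42/4 = 21/2
  a_3 = (2 - 7)(21/2) / 3^2 = (-105/2)/9 = -35/6
  a_4 = (3 - 7)(-35/6) / 4^2 = (70/3)/16 = 35/24
  a_5 = (4 - 7)(35/24) / 5^2 = (-35/8)/25 = -7/40
  a_6 = (5 - 7)(-7/40) / 6^2 = (7/20)/36 = 7/720
  a_7 = (6 - 7)(7/720) / 7^2 = (-7/720)/49 = -1/5040
Hence L_7(x) = -x^7/5040 + 7 x^6/720 - 7 x^5/40 + 35 x^4/24 - 35 x^3/6 + 21 x^2/2 - 7 x + 1.

L_7(x); series = -x^7/5040 + 7 x^6/720 - 7 x^5/40 + 35 x^4/24 - 35 x^3/6 + 21 x^2/2 - 7 x + 1


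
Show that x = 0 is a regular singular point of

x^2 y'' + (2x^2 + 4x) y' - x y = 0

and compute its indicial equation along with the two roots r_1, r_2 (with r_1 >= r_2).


Divide by x^2 to reach normal form y'' + P_1(x) y' + P_2(x) y = 0 with P_1(x) = 2 + 4/x and P_2(x) = -1/x.
x = 0 is a singular point because the y'-coefficient 2 + 4/x has a pole at x = 0 and the y-coefficient -1/x has a pole at x = 0.
It is a regular singular point because x P_1(x) = p(x) = 2x + 4 and x^2 P_2(x) = q(x) = -x are polynomials, hence analytic at x = 0.
p(0) = 4,  q(0) = 0.
Indicial equation: r(r-1) + p(0) r + q(0) = 0, i.e. r^2 + (p(0) - 1) r + q(0) = 0, i.e. r^2 + 3 r = 0.
Discriminant: (3)^2 - 4(0) = 9, so r = (-3 ± 3)/2.
Solving: r_1 = 0, r_2 = -3.

indicial: r^2 + 3 r = 0; roots r_1 = 0, r_2 = -3


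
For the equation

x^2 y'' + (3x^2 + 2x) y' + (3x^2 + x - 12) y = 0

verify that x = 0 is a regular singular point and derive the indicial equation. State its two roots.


Divide by x^2 to reach normal form y'' + P_1(x) y' + P_2(x) y = 0 with P_1(x) = 3 + 2/x and P_2(x) = 3 + 1/x - 12/x^2.
x = 0 is a singular point because the y'-coefficient 3 + 2/x has a pole at x = 0 and the y-coefficient 3 + 1/x - 12/x^2 has a pole at x = 0.
It is a regular singular point because x P_1(x) = p(x) = 3x + 2 and x^2 P_2(x) = q(x) = 3x^2 + x - 12 are polynomials, hence analytic at x = 0.
p(0) = 2,  q(0) = -12.
Indicial equation: r(r-1) + p(0) r + q(0) = 0, i.e. r^2 + (p(0) - 1) r + q(0) = 0, i.e. r^2 + 1 r - 12 = 0.
Discriminant: (1)^2 - 4(-12) = 49, so r = (-1 ± 7)/2.
Solving: r_1 = 3, r_2 = -4.

indicial: r^2 + 1 r - 12 = 0; roots r_1 = 3, r_2 = -4


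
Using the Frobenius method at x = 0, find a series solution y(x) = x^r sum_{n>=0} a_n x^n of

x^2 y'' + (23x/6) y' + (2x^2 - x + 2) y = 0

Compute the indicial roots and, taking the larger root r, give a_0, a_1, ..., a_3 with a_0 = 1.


Write in Frobenius form y'' + (p(x)/x) y' + (q(x)/x^2) y = 0:
  p(x) = 23/6,  q(x) = 2x^2 - x + 2.
Indicial equation: r(r-1) + (23/6) r + (2) = 0 -> roots r_1 = -4/3, r_2 = -3/2.
Take r = r_1 = -4/3. Let y(x) = x^r sum_{n>=0} a_n x^n with a_0 = 1.
Substitute y = x^r sum a_n x^n and match x^{r+n}. The recurrence is
  D(n) a_n - 1 a_{n-1} + 2 a_{n-2} = 0,  where D(n) = (r+n)(r+n-1) + (23/6)(r+n) + (2).
  a_n = [1 a_{n-1} - 2 a_{n-2}] / D(n).
Since the indicial polynomial factors as (r - r_1)(r - r_2), D(n) = (r_1 + n - r_1)(r_1 + n - r_2) = n(n + 1/6).
Evaluating step by step (a_0 = 1):
  n = 1: D(1) = 1(1 + 1/6) = 7/6; numerator = 1(1) = 1; a_1 = (1)/(7/6) = 6/7
  n = 2: D(2) = 2(2 + 1/6) = 13/3; numerator = 1(6/7) - 2(1) = -8/7; a_2 = (-8/7)/(13/3) = -24/91
  n = 3: D(3) = 3(3 + 1/6) = 19/2; numerator = 1(-24/91) - 2(6/7) = -180/91; a_3 = (-180/91)/(19/2) = -360/1729

r = -4/3; a_0 = 1; a_1 = 6/7; a_2 = -24/91; a_3 = -360/1729


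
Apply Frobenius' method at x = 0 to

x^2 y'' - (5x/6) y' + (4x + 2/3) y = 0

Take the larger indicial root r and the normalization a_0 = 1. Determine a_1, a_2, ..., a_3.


Write in Frobenius form y'' + (p(x)/x) y' + (q(x)/x^2) y = 0:
  p(x) = -5/6,  q(x) = 4x + 2/3.
Indicial equation: r(r-1) + (-5/6) r + (2/3) = 0 -> roots r_1 = 4/3, r_2 = 1/2.
Take r = r_1 = 4/3. Let y(x) = x^r sum_{n>=0} a_n x^n with a_0 = 1.
Substitute y = x^r sum a_n x^n and match x^{r+n}. The recurrence is
  D(n) a_n + 4 a_{n-1} = 0,  where D(n) = (r+n)(r+n-1) + (-5/6)(r+n) + (2/3).
  a_n = -4 / D(n) * a_{n-1}.
Since the indicial polynomial factors as (r - r_1)(r - r_2), D(n) = (r_1 + n - r_1)(r_1 + n - r_2) = n(n + 5/6).
Evaluating step by step (a_0 = 1):
  n = 1: D(1) = 1(1 + 5/6) = 11/6; numerator = -4(1) = -4; a_1 = (-4)/(11/6) = -24/11
  n = 2: D(2) = 2(2 + 5/6) = 17/3; numerator = -4(-24/11) = 96/11; a_2 = (96/11)/(17/3) = 288/187
  n = 3: D(3) = 3(3 + 5/6) = 23/2; numerator = -4(288/187) = -1152/187; a_3 = (-1152/187)/(23/2) = -2304/4301

r = 4/3; a_0 = 1; a_1 = -24/11; a_2 = 288/187; a_3 = -2304/4301


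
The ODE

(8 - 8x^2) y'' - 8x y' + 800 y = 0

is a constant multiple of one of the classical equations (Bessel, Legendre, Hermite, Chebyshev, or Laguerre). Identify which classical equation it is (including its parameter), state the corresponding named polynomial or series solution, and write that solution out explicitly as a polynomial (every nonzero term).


All three coefficients share the factor 8; dividing through by 8 gives  (1 - x^2) y'' - x y' + 100 y = 0.
This matches the Chebyshev equation (1 - x^2) y'' - x y' + n^2 y = 0 (note the -x y' term, not -2x y') with n^2 = 100, so n = 10; the polynomial solution is T_10(x).
With y = sum_k a_k x^k, matching x^k gives (k+2)(k+1) a_{k+2} = (k^2 - n^2) a_k = (k - 10)(k + 10) a_k. The right side vanishes at k = 10, so the series with the parity of 10 terminates at degree 10.
Standard normalization: leading coefficient of T_n is 2^(n-1), so a_10 = 2^9 = 512. Work downward with a_k = (k+1)(k+2) a_{k+2} / ((k - 10)(k + 10)):
  a_8 = (9)(10)(512) / ((8 - 10)(8 + 10)) = 46080/(-36) = -1280
  a_6 = (7)(8)(-1280) / ((6 - 10)(6 + 10)) = -71680/(-64) = 1120
  a_4 = (5)(6)(1120) / ((4 - 10)(4 + 10)) = 33600/(-84) = -400
  a_2 = (3)(4)(-400) / ((2 - 10)(2 + 10)) = -4800/(-96) = 50
  a_0 = (1)(2)(50) / ((0 - 10)(0 + 10)) = 100/(-100) = -1
Hence T_10(x) = 512 x^10 - 1280 x^8 + 1120 x^6 - 400 x^4 + 50 x^2 - 1.

T_10(x); series = 512 x^10 - 1280 x^8 + 1120 x^6 - 400 x^4 + 50 x^2 - 1


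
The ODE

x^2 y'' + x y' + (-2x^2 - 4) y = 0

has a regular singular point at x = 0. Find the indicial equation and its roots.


Divide by x^2 to reach normal form y'' + P_1(x) y' + P_2(x) y = 0 with P_1(x) = 1/x and P_2(x) = -2 - 4/x^2.
x = 0 is a singular point because the y'-coefficient 1/x has a pole at x = 0 and the y-coefficient -2 - 4/x^2 has a pole at x = 0.
It is a regular singular point because x P_1(x) = p(x) = 1 and x^2 P_2(x) = q(x) = -2x^2 - 4 are polynomials, hence analytic at x = 0.
p(0) = 1,  q(0) = -4.
Indicial equation: r(r-1) + p(0) r + q(0) = 0, i.e. r^2 + (p(0) - 1) r + q(0) = 0, i.e. r^2 - 4 = 0.
Discriminant: (0)^2 - 4(-4) = 16, so r = (0 ± 4)/2.
Solving: r_1 = 2, r_2 = -2.

indicial: r^2 - 4 = 0; roots r_1 = 2, r_2 = -2


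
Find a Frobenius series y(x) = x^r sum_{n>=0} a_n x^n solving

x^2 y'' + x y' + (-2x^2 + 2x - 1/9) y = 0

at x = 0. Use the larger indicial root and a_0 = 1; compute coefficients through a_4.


Write in Frobenius form y'' + (p(x)/x) y' + (q(x)/x^2) y = 0:
  p(x) = 1,  q(x) = -2x^2 + 2x - 1/9.
Indicial equation: r(r-1) + (1) r + (-1/9) = 0 -> roots r_1 = 1/3, r_2 = -1/3.
Take r = r_1 = 1/3. Let y(x) = x^r sum_{n>=0} a_n x^n with a_0 = 1.
Substitute y = x^r sum a_n x^n and match x^{r+n}. The recurrence is
  D(n) a_n + 2 a_{n-1} - 2 a_{n-2} = 0,  where D(n) = (r+n)(r+n-1) + (1)(r+n) + (-1/9).
  a_n = [-2 a_{n-1} + 2 a_{n-2}] / D(n).
Since the indicial polynomial factors as (r - r_1)(r - r_2), D(n) = (r_1 + n - r_1)(r_1 + n - r_2) = n(n + 2/3).
Evaluating step by step (a_0 = 1):
  n = 1: D(1) = 1(1 + 2/3) = 5/3; numerator = -2(1) = -2; a_1 = (-2)/(5/3) = -6/5
  n = 2: D(2) = 2(2 + 2/3) = 16/3; numerator = -2(-6/5) + 2(1) = 22/5; a_2 = (22/5)/(16/3) = 33/40
  n = 3: D(3) = 3(3 + 2/3) = 11; numerator = -2(33/40) + 2(-6/5) = -81/20; a_3 = (-81/20)/(11) = -81/220
  n = 4: D(4) = 4(4 + 2/3) = 56/3; numerator = -2(-81/220) + 2(33/40) = 105/44; a_4 = (105/44)/(56/3) = 45/352

r = 1/3; a_0 = 1; a_1 = -6/5; a_2 = 33/40; a_3 = -81/220; a_4 = 45/352


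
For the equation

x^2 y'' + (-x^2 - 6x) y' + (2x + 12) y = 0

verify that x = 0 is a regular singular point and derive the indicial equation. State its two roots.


Divide by x^2 to reach normal form y'' + P_1(x) y' + P_2(x) y = 0 with P_1(x) = -1 - 6/x and P_2(x) = 2/x + 12/x^2.
x = 0 is a singular point because the y'-coefficient -1 - 6/x has a pole at x = 0 and the y-coefficient 2/x + 12/x^2 has a pole at x = 0.
It is a regular singular point because x P_1(x) = p(x) = -x - 6 and x^2 P_2(x) = q(x) = 2x + 12 are polynomials, hence analytic at x = 0.
p(0) = -6,  q(0) = 12.
Indicial equation: r(r-1) + p(0) r + q(0) = 0, i.e. r^2 + (p(0) - 1) r + q(0) = 0, i.e. r^2 - 7 r + 12 = 0.
Discriminant: (-7)^2 - 4(12) = 1, so r = (7 ± 1)/2.
Solving: r_1 = 4, r_2 = 3.

indicial: r^2 - 7 r + 12 = 0; roots r_1 = 4, r_2 = 3


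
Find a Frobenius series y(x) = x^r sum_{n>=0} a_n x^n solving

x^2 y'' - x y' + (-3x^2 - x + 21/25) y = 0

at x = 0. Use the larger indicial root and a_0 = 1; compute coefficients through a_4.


Write in Frobenius form y'' + (p(x)/x) y' + (q(x)/x^2) y = 0:
  p(x) = -1,  q(x) = -3x^2 - x + 21/25.
Indicial equation: r(r-1) + (-1) r + (21/25) = 0 -> roots r_1 = 7/5, r_2 = 3/5.
Take r = r_1 = 7/5. Let y(x) = x^r sum_{n>=0} a_n x^n with a_0 = 1.
Substitute y = x^r sum a_n x^n and match x^{r+n}. The recurrence is
  D(n) a_n - 1 a_{n-1} - 3 a_{n-2} = 0,  where D(n) = (r+n)(r+n-1) + (-1)(r+n) + (21/25).
  a_n = [1 a_{n-1} + 3 a_{n-2}] / D(n).
Since the indicial polynomial factors as (r - r_1)(r - r_2), D(n) = (r_1 + n - r_1)(r_1 + n - r_2) = n(n + 4/5).
Evaluating step by step (a_0 = 1):
  n = 1: D(1) = 1(1 + 4/5) = 9/5; numerator = 1(1) = 1; a_1 = (1)/(9/5) = 5/9
  n = 2: D(2) = 2(2 + 4/5) = 28/5; numerator = 1(5/9) + 3(1) = 32/9; a_2 = (32/9)/(28/5) = 40/63
  n = 3: D(3) = 3(3 + 4/5) = 57/5; numerator = 1(40/63) + 3(5/9) = 145/63; a_3 = (145/63)/(57/5) = 725/3591
  n = 4: D(4) = 4(4 + 4/5) = 96/5; numerator = 1(725/3591) + 3(40/63) = 7565/3591; a_4 = (7565/3591)/(96/5) = 37825/344736

r = 7/5; a_0 = 1; a_1 = 5/9; a_2 = 40/63; a_3 = 725/3591; a_4 = 37825/344736


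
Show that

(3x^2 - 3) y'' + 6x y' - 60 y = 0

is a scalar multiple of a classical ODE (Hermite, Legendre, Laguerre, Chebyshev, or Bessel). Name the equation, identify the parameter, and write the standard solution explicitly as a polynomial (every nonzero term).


All three coefficients share the factor -3; dividing through by -3 gives  (1 - x^2) y'' - 2x y' + 20 y = 0.
This matches the Legendre equation (1 - x^2) y'' - 2x y' + n(n+1) y = 0 (note the -2x y' term) with n(n+1) = 20, so n = 4; the polynomial solution is P_4(x).
With y = sum_k a_k x^k, matching x^k gives (k+2)(k+1) a_{k+2} = [k(k+1) - n(n+1)] a_k = (k - 4)(k + 5) a_k. The right side vanishes at k = 4, so the series with the parity of 4 terminates at degree 4.
Standard normalization (P_n(1) = 1): leading coefficient (2n)!/(2^n (n!)^2) = 40320/(16*576) = 35/8, so a_4 = 35/8. Work downward with a_k = (k+1)(k+2) a_{k+2} / ((k - 4)(k + 5)):
  a_2 = (3)(4)(35/8) / ((2 - 4)(2 + 5)) = (105/2)/(-14) = -15/4
  a_0 = (1)(2)(-15/4) / ((0 - 4)(0 + 5)) = (-15/2)/(-20) = 3/8
Hence P_4(x) = 35 x^4/8 - 15 x^2/4 + 3/8.

P_4(x); series = 35 x^4/8 - 15 x^2/4 + 3/8


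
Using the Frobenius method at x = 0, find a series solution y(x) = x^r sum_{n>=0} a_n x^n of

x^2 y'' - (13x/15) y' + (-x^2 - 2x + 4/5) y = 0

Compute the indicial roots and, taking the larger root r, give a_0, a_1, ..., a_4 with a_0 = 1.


Write in Frobenius form y'' + (p(x)/x) y' + (q(x)/x^2) y = 0:
  p(x) = -13/15,  q(x) = -x^2 - 2x + 4/5.
Indicial equation: r(r-1) + (-13/15) r + (4/5) = 0 -> roots r_1 = 6/5, r_2 = 2/3.
Take r = r_1 = 6/5. Let y(x) = x^r sum_{n>=0} a_n x^n with a_0 = 1.
Substitute y = x^r sum a_n x^n and match x^{r+n}. The recurrence is
  D(n) a_n - 2 a_{n-1} - 1 a_{n-2} = 0,  where D(n) = (r+n)(r+n-1) + (-13/15)(r+n) + (4/5).
  a_n = [2 a_{n-1} + 1 a_{n-2}] / D(n).
Since the indicial polynomial factors as (r - r_1)(r - r_2), D(n) = (r_1 + n - r_1)(r_1 + n - r_2) = n(n + 8/15).
Evaluating step by step (a_0 = 1):
  n = 1: D(1) = 1(1 + 8/15) = 23/15; numerator = 2(1) = 2; a_1 = (2)/(23/15) = 30/23
  n = 2: D(2) = 2(2 + 8/15) = 76/15; numerator = 2(30/23) + 1(1) = 83/23; a_2 = (83/23)/(76/15) = 1245/1748
  n = 3: D(3) = 3(3 + 8/15) = 53/5; numerator = 2(1245/1748) + 1(30/23) = 2385/874; a_3 = (2385/874)/(53/5) = 225/874
  n = 4: D(4) = 4(4 + 8/15) = 272/15; numerator = 2(225/874) + 1(1245/1748) = 2145/1748; a_4 = (2145/1748)/(272/15) = 32175/475456

r = 6/5; a_0 = 1; a_1 = 30/23; a_2 = 1245/1748; a_3 = 225/874; a_4 = 32175/475456


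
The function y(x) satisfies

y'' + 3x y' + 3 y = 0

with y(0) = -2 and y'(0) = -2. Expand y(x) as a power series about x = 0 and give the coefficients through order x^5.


Ansatz: y(x) = sum_{n>=0} a_n x^n, so y'(x) = sum_{n>=1} n a_n x^(n-1) and y''(x) = sum_{n>=2} n(n-1) a_n x^(n-2).
Substitute into P(x) y'' + Q(x) y' + R(x) y = 0 with P(x) = 1, Q(x) = 3x, R(x) = 3, and match powers of x.
Initial conditions: a_0 = -2, a_1 = -2.
Setting the coefficient of each power of x to zero and solving order by order (substituting the coefficients already found):
  x^0: 2 a_2 + 3 a_0 = 0  ->  2 a_2 = -3 a_0 = 6  ->  a_2 = 3
  x^1: 6 a_3 + 6 a_1 = 0  ->  6 a_3 = -6 a_1 = 12  ->  a_3 = 2
  x^2: 12 a_4 + 9 a_2 = 0  ->  12 a_4 = -9 a_2 = -27  ->  a_4 = -9/4
  x^3: 20 a_5 + 12 a_3 = 0  ->  20 a_5 = -12 a_3 = -24  ->  a_5 = -6/5
Truncated series: y(x) = -2 - 2 x + 3 x^2 + 2 x^3 - (9/4) x^4 - (6/5) x^5 + O(x^6).

a_0 = -2; a_1 = -2; a_2 = 3; a_3 = 2; a_4 = -9/4; a_5 = -6/5


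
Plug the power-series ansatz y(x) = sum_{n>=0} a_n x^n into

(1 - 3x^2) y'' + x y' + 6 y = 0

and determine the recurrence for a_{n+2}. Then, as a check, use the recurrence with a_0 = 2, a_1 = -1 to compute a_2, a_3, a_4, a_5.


Substitute y = sum_n a_n x^n.
(1 - 3 x^2) y'' contributes (n+2)(n+1) a_{n+2} - 3 n(n-1) a_n at x^n.
x y'(x) contributes n a_n at x^n.
6 y(x) contributes 6 a_n at x^n.
Matching x^n: (n+2)(n+1) a_{n+2} + (-3 n(n-1) + n + 6) a_n = 0.
Thus a_{n+2} = (3 n(n-1) - n - 6) / ((n+1)(n+2)) * a_n.

Check with a_0 = 2, a_1 = -1 (apply the recurrence for n = 0, 1, 2, 3): a_0 = 2, a_1 = -1, a_2 = -6, a_3 = 7/6, a_4 = 1, a_5 = 21/40.

a_(n+2) = (3 n(n-1) - n - 6) / ((n+1)(n+2)) * a_n; check: a_0 = 2, a_1 = -1, a_2 = -6, a_3 = 7/6, a_4 = 1, a_5 = 21/40


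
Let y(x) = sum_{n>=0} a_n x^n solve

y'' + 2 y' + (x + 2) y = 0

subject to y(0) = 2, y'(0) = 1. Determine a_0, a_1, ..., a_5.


Ansatz: y(x) = sum_{n>=0} a_n x^n, so y'(x) = sum_{n>=1} n a_n x^(n-1) and y''(x) = sum_{n>=2} n(n-1) a_n x^(n-2).
Substitute into P(x) y'' + Q(x) y' + R(x) y = 0 with P(x) = 1, Q(x) = 2, R(x) = x + 2, and match powers of x.
Initial conditions: a_0 = 2, a_1 = 1.
Setting the coefficient of each power of x to zero and solving order by order (substituting the coefficients already found):
  x^0: 2 a_2 + 2 a_1 + 2 a_0 = 0  ->  2 a_2 = -2 a_1 - 2 a_0 = -6  ->  a_2 = -3
  x^1: 6 a_3 + 4 a_2 + 2 a_1 + a_0 = 0  ->  6 a_3 = -4 a_2 - 2 a_1 - a_0 = 8  ->  a_3 = 4/3
  x^2: 12 a_4 + 6 a_3 + 2 a_2 + a_1 = 0  ->  12 a_4 = -6 a_3 - 2 a_2 - a_1 = -3  ->  a_4 = -1/4
  x^3: 20 a_5 + 8 a_4 + 2 a_3 + a_2 = 0  ->  20 a_5 = -8 a_4 - 2 a_3 - a_2 = 7/3  ->  a_5 = 7/60
Truncated series: y(x) = 2 + x - 3 x^2 + (4/3) x^3 - (1/4) x^4 + (7/60) x^5 + O(x^6).

a_0 = 2; a_1 = 1; a_2 = -3; a_3 = 4/3; a_4 = -1/4; a_5 = 7/60


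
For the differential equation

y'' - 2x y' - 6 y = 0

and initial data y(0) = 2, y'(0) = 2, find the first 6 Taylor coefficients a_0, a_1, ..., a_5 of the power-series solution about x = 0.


Ansatz: y(x) = sum_{n>=0} a_n x^n, so y'(x) = sum_{n>=1} n a_n x^(n-1) and y''(x) = sum_{n>=2} n(n-1) a_n x^(n-2).
Substitute into P(x) y'' + Q(x) y' + R(x) y = 0 with P(x) = 1, Q(x) = -2x, R(x) = -6, and match powers of x.
Initial conditions: a_0 = 2, a_1 = 2.
Setting the coefficient of each power of x to zero and solving order by order (substituting the coefficients already found):
  x^0: 2 a_2 - 6 a_0 = 0  ->  2 a_2 = 6 a_0 = 12  ->  a_2 = 6
  x^1: 6 a_3 - 8 a_1 = 0  ->  6 a_3 = 8 a_1 = 16  ->  a_3 = 8/3
  x^2: 12 a_4 - 10 a_2 = 0  ->  12 a_4 = 10 a_2 = 60  ->  a_4 = 5
  x^3: 20 a_5 - 12 a_3 = 0  ->  20 a_5 = 12 a_3 = 32  ->  a_5 = 8/5
Truncated series: y(x) = 2 + 2 x + 6 x^2 + (8/3) x^3 + 5 x^4 + (8/5) x^5 + O(x^6).

a_0 = 2; a_1 = 2; a_2 = 6; a_3 = 8/3; a_4 = 5; a_5 = 8/5


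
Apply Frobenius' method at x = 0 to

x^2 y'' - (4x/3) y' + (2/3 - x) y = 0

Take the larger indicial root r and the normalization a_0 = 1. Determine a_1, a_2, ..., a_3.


Write in Frobenius form y'' + (p(x)/x) y' + (q(x)/x^2) y = 0:
  p(x) = -4/3,  q(x) = 2/3 - x.
Indicial equation: r(r-1) + (-4/3) r + (2/3) = 0 -> roots r_1 = 2, r_2 = 1/3.
Take r = r_1 = 2. Let y(x) = x^r sum_{n>=0} a_n x^n with a_0 = 1.
Substitute y = x^r sum a_n x^n and match x^{r+n}. The recurrence is
  D(n) a_n - 1 a_{n-1} = 0,  where D(n) = (r+n)(r+n-1) + (-4/3)(r+n) + (2/3).
  a_n = 1 / D(n) * a_{n-1}.
Since the indicial polynomial factors as (r - r_1)(r - r_2), D(n) = (r_1 + n - r_1)(r_1 + n - r_2) = n(n + 5/3).
Evaluating step by step (a_0 = 1):
  n = 1: D(1) = 1(1 + 5/3) = 8/3; numerator = 1(1) = 1; a_1 = (1)/(8/3) = 3/8
  n = 2: D(2) = 2(2 + 5/3) = 22/3; numerator = 1(3/8) = 3/8; a_2 = (3/8)/(22/3) = 9/176
  n = 3: D(3) = 3(3 + 5/3) = 14; numerator = 1(9/176) = 9/176; a_3 = (9/176)/(14) = 9/2464

r = 2; a_0 = 1; a_1 = 3/8; a_2 = 9/176; a_3 = 9/2464


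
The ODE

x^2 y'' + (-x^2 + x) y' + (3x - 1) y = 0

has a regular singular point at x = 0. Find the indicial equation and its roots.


Divide by x^2 to reach normal form y'' + P_1(x) y' + P_2(x) y = 0 with P_1(x) = -1 + 1/x and P_2(x) = 3/x - 1/x^2.
x = 0 is a singular point because the y'-coefficient -1 + 1/x has a pole at x = 0 and the y-coefficient 3/x - 1/x^2 has a pole at x = 0.
It is a regular singular point because x P_1(x) = p(x) = 1 - x and x^2 P_2(x) = q(x) = 3x - 1 are polynomials, hence analytic at x = 0.
p(0) = 1,  q(0) = -1.
Indicial equation: r(r-1) + p(0) r + q(0) = 0, i.e. r^2 + (p(0) - 1) r + q(0) = 0, i.e. r^2 - 1 = 0.
Discriminant: (0)^2 - 4(-1) = 4, so r = (0 ± 2)/2.
Solving: r_1 = 1, r_2 = -1.

indicial: r^2 - 1 = 0; roots r_1 = 1, r_2 = -1


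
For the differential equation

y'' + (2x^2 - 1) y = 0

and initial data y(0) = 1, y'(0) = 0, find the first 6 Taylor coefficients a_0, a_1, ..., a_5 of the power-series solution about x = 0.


Ansatz: y(x) = sum_{n>=0} a_n x^n, so y'(x) = sum_{n>=1} n a_n x^(n-1) and y''(x) = sum_{n>=2} n(n-1) a_n x^(n-2).
Substitute into P(x) y'' + Q(x) y' + R(x) y = 0 with P(x) = 1, Q(x) = 0, R(x) = 2x^2 - 1, and match powers of x.
Initial conditions: a_0 = 1, a_1 = 0.
Setting the coefficient of each power of x to zero and solving order by order (substituting the coefficients already found):
  x^0: 2 a_2 - a_0 = 0  ->  2 a_2 = a_0 = 1  ->  a_2 = 1/2
  x^1: 6 a_3 - a_1 = 0  ->  6 a_3 = a_1 = 0  ->  a_3 = 0
  x^2: 12 a_4 - a_2 + 2 a_0 = 0  ->  12 a_4 = a_2 - 2 a_0 = -3/2  ->  a_4 = -1/8
  x^3: 20 a_5 - a_3 + 2 a_1 = 0  ->  20 a_5 = a_3 - 2 a_1 = 0  ->  a_5 = 0
Truncated series: y(x) = 1 + (1/2) x^2 - (1/8) x^4 + O(x^6).

a_0 = 1; a_1 = 0; a_2 = 1/2; a_3 = 0; a_4 = -1/8; a_5 = 0


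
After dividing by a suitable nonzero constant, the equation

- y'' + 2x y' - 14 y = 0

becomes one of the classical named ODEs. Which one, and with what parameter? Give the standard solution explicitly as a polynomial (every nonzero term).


All three coefficients share the factor -1; dividing through by -1 gives  y'' - 2x y' + 14 y = 0.
This matches the Hermite equation y'' - 2x y' + 2n y = 0 with 2n = 14, so n = 7; the polynomial solution is H_7(x).
With y = sum_k a_k x^k, matching x^k gives (k+2)(k+1) a_{k+2} = 2(k - n) a_k = 2(k - 7) a_k. The right side vanishes at k = 7, so the series with the parity of 7 terminates at degree 7.
Standard normalization: leading coefficient of H_n is 2^n, so a_7 = 2^7 = 128. Work downward with a_k = (k+1)(k+2) a_{k+2} / (2(k - n)):
  a_5 = (6)(7)(128) / (2(5 - 7)) = 5376/(-4) = -1344
  a_3 = (4)(5)(-1344) / (2(3 - 7)) = -26880/(-8) = 3360
  a_1 = (2)(3)(3360) / (2(1 - 7)) = 20160/(-12) = -1680
Hence H_7(x) = 128 x^7 - 1344 x^5 + 3360 x^3 - 1680 x.

H_7(x); series = 128 x^7 - 1344 x^5 + 3360 x^3 - 1680 x


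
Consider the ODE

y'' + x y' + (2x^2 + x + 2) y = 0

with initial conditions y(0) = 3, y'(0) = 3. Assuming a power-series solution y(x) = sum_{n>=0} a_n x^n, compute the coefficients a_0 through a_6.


Ansatz: y(x) = sum_{n>=0} a_n x^n, so y'(x) = sum_{n>=1} n a_n x^(n-1) and y''(x) = sum_{n>=2} n(n-1) a_n x^(n-2).
Substitute into P(x) y'' + Q(x) y' + R(x) y = 0 with P(x) = 1, Q(x) = x, R(x) = 2x^2 + x + 2, and match powers of x.
Initial conditions: a_0 = 3, a_1 = 3.
Setting the coefficient of each power of x to zero and solving order by order (substituting the coefficients already found):
  x^0: 2 a_2 + 2 a_0 = 0  ->  2 a_2 = -2 a_0 = -6  ->  a_2 = -3
  x^1: 6 a_3 + 3 a_1 + a_0 = 0  ->  6 a_3 = -3 a_1 - a_0 = -12  ->  a_3 = -2
  x^2: 12 a_4 + 4 a_2 + a_1 + 2 a_0 = 0  ->  12 a_4 = -4 a_2 - a_1 - 2 a_0 = 3  ->  a_4 = 1/4
  x^3: 20 a_5 + 5 a_3 + a_2 + 2 a_1 = 0  ->  20 a_5 = -5 a_3 - a_2 - 2 a_1 = 7  ->  a_5 = 7/20
  x^4: 30 a_6 + 6 a_4 + a_3 + 2 a_2 = 0  ->  30 a_6 = -6 a_4 - a_3 - 2 a_2 = 13/2  ->  a_6 = 13/60
Truncated series: y(x) = 3 + 3 x - 3 x^2 - 2 x^3 + (1/4) x^4 + (7/20) x^5 + (13/60) x^6 + O(x^7).

a_0 = 3; a_1 = 3; a_2 = -3; a_3 = -2; a_4 = 1/4; a_5 = 7/20; a_6 = 13/60


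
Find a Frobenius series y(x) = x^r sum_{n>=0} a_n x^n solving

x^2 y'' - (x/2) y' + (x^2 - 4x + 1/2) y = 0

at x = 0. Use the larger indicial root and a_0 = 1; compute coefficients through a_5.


Write in Frobenius form y'' + (p(x)/x) y' + (q(x)/x^2) y = 0:
  p(x) = -1/2,  q(x) = x^2 - 4x + 1/2.
Indicial equation: r(r-1) + (-1/2) r + (1/2) = 0 -> roots r_1 = 1, r_2 = 1/2.
Take r = r_1 = 1. Let y(x) = x^r sum_{n>=0} a_n x^n with a_0 = 1.
Substitute y = x^r sum a_n x^n and match x^{r+n}. The recurrence is
  D(n) a_n - 4 a_{n-1} + 1 a_{n-2} = 0,  where D(n) = (r+n)(r+n-1) + (-1/2)(r+n) + (1/2).
  a_n = [4 a_{n-1} - 1 a_{n-2}] / D(n).
Since the indicial polynomial factors as (r - r_1)(r - r_2), D(n) = (r_1 + n - r_1)(r_1 + n - r_2) = n(n + 1/2).
Evaluating step by step (a_0 = 1):
  n = 1: D(1) = 1(1 + 1/2) = 3/2; numerator = 4(1) = 4; a_1 = (4)/(3/2) = 8/3
  n = 2: D(2) = 2(2 + 1/2) = 5; numerator = 4(8/3) - 1(1) = 29/3; a_2 = (29/3)/(5) = 29/15
  n = 3: D(3) = 3(3 + 1/2) = 21/2; numerator = 4(29/15) - 1(8/3) = 76/15; a_3 = (76/15)/(21/2) = 152/315
  n = 4: D(4) = 4(4 + 1/2) = 18; numerator = 4(152/315) - 1(29/15) = -1/315; a_4 = (-1/315)/(18) = -1/5670
  n = 5: D(5) = 5(5 + 1/2) = 55/2; numerator = 4(-1/5670) - 1(152/315) = -274/567; a_5 = (-274/567)/(55/2) = -548/31185

r = 1; a_0 = 1; a_1 = 8/3; a_2 = 29/15; a_3 = 152/315; a_4 = -1/5670; a_5 = -548/31185


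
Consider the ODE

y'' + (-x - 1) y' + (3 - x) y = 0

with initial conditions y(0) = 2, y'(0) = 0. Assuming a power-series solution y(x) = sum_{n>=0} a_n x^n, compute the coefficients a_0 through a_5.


Ansatz: y(x) = sum_{n>=0} a_n x^n, so y'(x) = sum_{n>=1} n a_n x^(n-1) and y''(x) = sum_{n>=2} n(n-1) a_n x^(n-2).
Substitute into P(x) y'' + Q(x) y' + R(x) y = 0 with P(x) = 1, Q(x) = -x - 1, R(x) = 3 - x, and match powers of x.
Initial conditions: a_0 = 2, a_1 = 0.
Setting the coefficient of each power of x to zero and solving order by order (substituting the coefficients already found):
  x^0: 2 a_2 - a_1 + 3 a_0 = 0  ->  2 a_2 = a_1 - 3 a_0 = -6  ->  a_2 = -3
  x^1: 6 a_3 - 2 a_2 + 2 a_1 - a_0 = 0  ->  6 a_3 = 2 a_2 - 2 a_1 + a_0 = -4  ->  a_3 = -2/3
  x^2: 12 a_4 - 3 a_3 + a_2 - a_1 = 0  ->  12 a_4 = 3 a_3 - a_2 + a_1 = 1  ->  a_4 = 1/12
  x^3: 20 a_5 - 4 a_4 - a_2 = 0  ->  20 a_5 = 4 a_4 + a_2 = -8/3  ->  a_5 = -2/15
Truncated series: y(x) = 2 - 3 x^2 - (2/3) x^3 + (1/12) x^4 - (2/15) x^5 + O(x^6).

a_0 = 2; a_1 = 0; a_2 = -3; a_3 = -2/3; a_4 = 1/12; a_5 = -2/15


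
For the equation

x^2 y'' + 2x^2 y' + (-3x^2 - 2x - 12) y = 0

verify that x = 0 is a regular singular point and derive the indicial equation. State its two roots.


Divide by x^2 to reach normal form y'' + P_1(x) y' + P_2(x) y = 0 with P_1(x) = 2 and P_2(x) = -3 - 2/x - 12/x^2.
x = 0 is a singular point because the y-coefficient -3 - 2/x - 12/x^2 has a pole at x = 0.
It is a regular singular point because x P_1(x) = p(x) = 2x and x^2 P_2(x) = q(x) = -3x^2 - 2x - 12 are polynomials, hence analytic at x = 0.
p(0) = 0,  q(0) = -12.
Indicial equation: r(r-1) + p(0) r + q(0) = 0, i.e. r^2 + (p(0) - 1) r + q(0) = 0, i.e. r^2 - 1 r - 12 = 0.
Discriminant: (-1)^2 - 4(-12) = 49, so r = (1 ± 7)/2.
Solving: r_1 = 4, r_2 = -3.

indicial: r^2 - 1 r - 12 = 0; roots r_1 = 4, r_2 = -3


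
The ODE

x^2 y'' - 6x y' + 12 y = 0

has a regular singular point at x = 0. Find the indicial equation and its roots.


Divide by x^2 to reach normal form y'' + P_1(x) y' + P_2(x) y = 0 with P_1(x) = -6/x and P_2(x) = 12/x^2.
x = 0 is a singular point because the y'-coefficient -6/x has a pole at x = 0 and the y-coefficient 12/x^2 has a pole at x = 0.
It is a regular singular point because x P_1(x) = p(x) = -6 and x^2 P_2(x) = q(x) = 12 are polynomials, hence analytic at x = 0.
p(0) = -6,  q(0) = 12.
Indicial equation: r(r-1) + p(0) r + q(0) = 0, i.e. r^2 + (p(0) - 1) r + q(0) = 0, i.e. r^2 - 7 r + 12 = 0.
Discriminant: (-7)^2 - 4(12) = 1, so r = (7 ± 1)/2.
Solving: r_1 = 4, r_2 = 3.

indicial: r^2 - 7 r + 12 = 0; roots r_1 = 4, r_2 = 3


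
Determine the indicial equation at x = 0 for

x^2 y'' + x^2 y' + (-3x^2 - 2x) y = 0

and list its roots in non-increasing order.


Divide by x^2 to reach normal form y'' + P_1(x) y' + P_2(x) y = 0 with P_1(x) = 1 and P_2(x) = -3 - 2/x.
x = 0 is a singular point because the y-coefficient -3 - 2/x has a pole at x = 0.
It is a regular singular point because x P_1(x) = p(x) = x and x^2 P_2(x) = q(x) = -3x^2 - 2x are polynomials, hence analytic at x = 0.
p(0) = 0,  q(0) = 0.
Indicial equation: r(r-1) + p(0) r + q(0) = 0, i.e. r^2 + (p(0) - 1) r + q(0) = 0, i.e. r^2 - 1 r = 0.
Discriminant: (-1)^2 - 4(0) = 1, so r = (1 ± 1)/2.
Solving: r_1 = 1, r_2 = 0.

indicial: r^2 - 1 r = 0; roots r_1 = 1, r_2 = 0


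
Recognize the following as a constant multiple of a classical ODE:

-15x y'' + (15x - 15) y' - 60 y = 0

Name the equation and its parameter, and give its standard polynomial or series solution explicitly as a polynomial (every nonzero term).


All three coefficients share the factor -15; dividing through by -15 gives  x y'' + (1 - x) y' + 4 y = 0.
This matches the Laguerre equation x y'' + (1 - x) y' + n y = 0 with n = 4; the polynomial solution is L_4(x).
With y = sum_k a_k x^k, matching x^k gives (k+1)k a_{k+1} + (k+1) a_{k+1} - k a_k + n a_k = 0, i.e. (k+1)^2 a_{k+1} = (k - n) a_k = (k - 4) a_k. The right side vanishes at k = 4, so the series terminates at degree 4.
Standard normalization L_n(0) = 1 gives a_0 = 1. Work upward with a_{k+1} = (k - 4) a_k / (k+1)^2:
  a_1 = (0 - 4)(1) / 1^2 = -4/1 = -4
  a_2 = (1 - 4)(-4) / 2^2 = 12/4 = 3
  a_3 = (2 - 4)(3) / 3^2 = -6/9 = -2/3
  a_4 = (3 - 4)(-2/3) / 4^2 = (2/3)/16 = 1/24
Hence L_4(x) = x^4/24 - 2 x^3/3 + 3 x^2 - 4 x + 1.

L_4(x); series = x^4/24 - 2 x^3/3 + 3 x^2 - 4 x + 1
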